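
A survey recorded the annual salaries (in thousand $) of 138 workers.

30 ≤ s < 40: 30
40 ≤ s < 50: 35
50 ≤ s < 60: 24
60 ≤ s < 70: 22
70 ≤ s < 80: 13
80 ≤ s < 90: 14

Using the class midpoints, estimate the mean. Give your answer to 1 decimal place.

54.6

Midpoints: 35, 45, 55, 65, 75, 85
Σfm = 30×35 + 35×45 + 24×55 + 22×65 + 13×75 + 14×85 = 7540
n = Σf = 138
Mean = 7540 / 138 = 54.6377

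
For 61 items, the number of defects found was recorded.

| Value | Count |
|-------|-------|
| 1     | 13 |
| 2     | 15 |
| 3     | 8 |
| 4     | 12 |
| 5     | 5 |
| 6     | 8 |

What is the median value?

3

Cumulative frequencies: 13, 28, 36, 48, 53, 61
n = 61, so the median is the value in position (n+1)/2 = 31.
Position 31 falls at value 3.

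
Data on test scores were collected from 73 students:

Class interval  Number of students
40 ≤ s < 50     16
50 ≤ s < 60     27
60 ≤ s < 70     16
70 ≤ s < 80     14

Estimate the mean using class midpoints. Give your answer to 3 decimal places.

58.836

Midpoints: 45, 55, 65, 75
Σfm = 16×45 + 27×55 + 16×65 + 14×75 = 4295
n = Σf = 73
Mean = 4295 / 73 = 58.8356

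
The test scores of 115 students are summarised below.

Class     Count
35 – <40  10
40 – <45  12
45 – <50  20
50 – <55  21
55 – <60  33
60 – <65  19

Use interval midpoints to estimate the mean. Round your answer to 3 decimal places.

52.370

Midpoints: 37.5, 42.5, 47.5, 52.5, 57.5, 62.5
Σfm = 10×37.5 + 12×42.5 + 20×47.5 + 21×52.5 + 33×57.5 + 19×62.5 = 6022.5
n = Σf = 115
Mean = 6022.5 / 115 = 52.3696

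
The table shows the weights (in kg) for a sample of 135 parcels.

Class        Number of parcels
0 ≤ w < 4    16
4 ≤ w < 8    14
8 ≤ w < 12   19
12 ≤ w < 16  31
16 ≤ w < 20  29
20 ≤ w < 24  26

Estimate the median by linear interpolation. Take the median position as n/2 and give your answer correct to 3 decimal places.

Cumulative frequencies: 16, 30, 49, 80, 109, 135
n = 135; position = n/2 = 67.5.
This falls in the class 12 ≤ w < 16: L = 12, F = 49, f = 31, h = 4.
Median ≈ 12 + ((67.5 − 49) / 31) × 4 = 14.3871

14.387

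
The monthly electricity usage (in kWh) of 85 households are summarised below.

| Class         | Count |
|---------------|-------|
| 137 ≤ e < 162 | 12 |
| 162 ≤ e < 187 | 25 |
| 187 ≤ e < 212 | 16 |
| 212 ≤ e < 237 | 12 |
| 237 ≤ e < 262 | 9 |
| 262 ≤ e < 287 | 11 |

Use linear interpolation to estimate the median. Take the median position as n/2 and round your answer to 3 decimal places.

195.594

Cumulative frequencies: 12, 37, 53, 65, 74, 85
n = 85; position = n/2 = 42.5.
This falls in the class 187 ≤ e < 212: L = 187, F = 37, f = 16, h = 25.
Median ≈ 187 + ((42.5 − 37) / 16) × 25 = 195.5938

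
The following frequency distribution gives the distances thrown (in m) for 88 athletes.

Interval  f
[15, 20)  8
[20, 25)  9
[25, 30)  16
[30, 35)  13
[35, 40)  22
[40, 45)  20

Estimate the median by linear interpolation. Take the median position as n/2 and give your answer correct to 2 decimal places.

34.23

Cumulative frequencies: 8, 17, 33, 46, 68, 88
n = 88; position = n/2 = 44.
This falls in the class [30, 35): L = 30, F = 33, f = 13, h = 5.
Median ≈ 30 + ((44 − 33) / 13) × 5 = 34.2308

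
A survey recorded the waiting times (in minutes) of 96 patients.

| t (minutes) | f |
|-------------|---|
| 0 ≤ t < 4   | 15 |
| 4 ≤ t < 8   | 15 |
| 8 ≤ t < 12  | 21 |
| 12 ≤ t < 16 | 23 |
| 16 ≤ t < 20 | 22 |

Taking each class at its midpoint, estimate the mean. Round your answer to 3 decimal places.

Midpoints: 2, 6, 10, 14, 18
Σfm = 15×2 + 15×6 + 21×10 + 23×14 + 22×18 = 1048
n = Σf = 96
Mean = 1048 / 96 = 10.9167

10.917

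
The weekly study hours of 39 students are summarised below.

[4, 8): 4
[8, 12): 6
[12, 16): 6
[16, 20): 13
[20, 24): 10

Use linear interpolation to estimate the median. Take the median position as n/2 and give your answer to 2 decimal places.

17.08

Cumulative frequencies: 4, 10, 16, 29, 39
n = 39; position = n/2 = 19.5.
This falls in the class [16, 20): L = 16, F = 16, f = 13, h = 4.
Median ≈ 16 + ((19.5 − 16) / 13) × 4 = 17.0769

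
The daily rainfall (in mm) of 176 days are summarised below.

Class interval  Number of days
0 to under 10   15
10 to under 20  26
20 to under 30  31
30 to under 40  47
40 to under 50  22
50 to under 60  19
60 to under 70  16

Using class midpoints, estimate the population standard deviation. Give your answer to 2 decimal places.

Midpoints: 5, 15, 25, 35, 45, 55, 65
n = 176, Σfm = 5960, mean = 33.8636
Σfm² = 252800
Σf(m − x̄)² = Σfm² − (Σfm)²/n = 252800 − 5960²/176 = 50972.7273
Population variance = 50972.7273 / 176 = 289.6178
Standard deviation = √289.6178 = 17.0182

17.02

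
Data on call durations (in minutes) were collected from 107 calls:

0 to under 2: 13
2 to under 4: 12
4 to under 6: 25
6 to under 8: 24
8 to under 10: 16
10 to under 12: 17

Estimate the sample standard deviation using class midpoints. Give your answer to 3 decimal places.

3.135

Midpoints: 1, 3, 5, 7, 9, 11
n = 107, Σfm = 673, mean = 6.2897
Σfm² = 5275
Σf(m − x̄)² = Σfm² − (Σfm)²/n = 5275 − 673²/107 = 1042.0187
Sample variance = 1042.0187 / 106 = 9.8304
Standard deviation = √9.8304 = 3.1353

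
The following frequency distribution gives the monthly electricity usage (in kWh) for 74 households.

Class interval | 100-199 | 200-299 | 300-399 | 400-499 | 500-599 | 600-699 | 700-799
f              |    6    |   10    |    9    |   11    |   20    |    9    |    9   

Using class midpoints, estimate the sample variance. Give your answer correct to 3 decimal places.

32276.934

Midpoints: 149.5, 249.5, 349.5, 449.5, 549.5, 649.5, 749.5
n = 74, Σfm = 35063, mean = 473.8243
Σfm² = 18969918.5
Σf(m − x̄)² = Σfm² − (Σfm)²/n = 18969918.5 − 35063²/74 = 2356216.2162
Sample variance = 2356216.2162 / 73 = 32276.9345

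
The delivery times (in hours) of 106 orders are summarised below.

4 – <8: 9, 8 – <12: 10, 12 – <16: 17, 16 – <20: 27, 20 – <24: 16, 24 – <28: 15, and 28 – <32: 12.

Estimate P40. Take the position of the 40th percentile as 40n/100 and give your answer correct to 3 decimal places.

Cumulative frequencies: 9, 19, 36, 63, 79, 94, 106
n = 106; position = 40n/100 = 42.4.
This falls in the class 16 – <20: L = 16, F = 36, f = 27, h = 4.
40th percentile ≈ 16 + ((42.4 − 36) / 27) × 4 = 16.9481

16.948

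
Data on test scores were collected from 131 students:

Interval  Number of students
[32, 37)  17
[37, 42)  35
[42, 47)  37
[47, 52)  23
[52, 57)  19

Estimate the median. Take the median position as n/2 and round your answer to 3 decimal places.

43.824

Cumulative frequencies: 17, 52, 89, 112, 131
n = 131; position = n/2 = 65.5.
This falls in the class [42, 47): L = 42, F = 52, f = 37, h = 5.
Median ≈ 42 + ((65.5 − 52) / 37) × 5 = 43.8243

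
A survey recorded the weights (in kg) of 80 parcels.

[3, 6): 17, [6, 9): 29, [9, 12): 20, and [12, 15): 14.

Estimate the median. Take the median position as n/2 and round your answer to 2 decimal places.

Cumulative frequencies: 17, 46, 66, 80
n = 80; position = n/2 = 40.
This falls in the class [6, 9): L = 6, F = 17, f = 29, h = 3.
Median ≈ 6 + ((40 − 17) / 29) × 3 = 8.3793

8.38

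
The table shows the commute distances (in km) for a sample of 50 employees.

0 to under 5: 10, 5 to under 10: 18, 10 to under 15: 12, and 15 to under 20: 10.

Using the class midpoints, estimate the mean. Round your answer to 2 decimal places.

Midpoints: 2.5, 7.5, 12.5, 17.5
Σfm = 10×2.5 + 18×7.5 + 12×12.5 + 10×17.5 = 485
n = Σf = 50
Mean = 485 / 50 = 9.7000

9.70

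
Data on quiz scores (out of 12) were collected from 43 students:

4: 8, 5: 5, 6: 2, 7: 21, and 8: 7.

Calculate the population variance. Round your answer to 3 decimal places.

1.894

Values: 4, 5, 6, 7, 8
n = 43, Σfx = 272, mean = 6.3256
Σfx² = 1802
Σf(x − x̄)² = Σfx² − (Σfx)²/n = 1802 − 272²/43 = 81.4419
Population variance = 81.4419 / 43 = 1.8940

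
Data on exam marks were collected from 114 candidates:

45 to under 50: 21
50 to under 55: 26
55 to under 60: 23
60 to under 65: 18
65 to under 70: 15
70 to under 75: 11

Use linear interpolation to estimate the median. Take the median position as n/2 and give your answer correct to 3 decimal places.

Cumulative frequencies: 21, 47, 70, 88, 103, 114
n = 114; position = n/2 = 57.
This falls in the class 55 to under 60: L = 55, F = 47, f = 23, h = 5.
Median ≈ 55 + ((57 − 47) / 23) × 5 = 57.1739

57.174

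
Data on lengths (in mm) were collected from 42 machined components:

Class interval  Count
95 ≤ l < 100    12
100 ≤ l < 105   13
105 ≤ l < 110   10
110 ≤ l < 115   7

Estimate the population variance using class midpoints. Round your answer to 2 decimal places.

27.72

Midpoints: 97.5, 102.5, 107.5, 112.5
n = 42, Σfm = 4365, mean = 103.9286
Σfm² = 454812.5
Σf(m − x̄)² = Σfm² − (Σfm)²/n = 454812.5 − 4365²/42 = 1164.2857
Population variance = 1164.2857 / 42 = 27.7211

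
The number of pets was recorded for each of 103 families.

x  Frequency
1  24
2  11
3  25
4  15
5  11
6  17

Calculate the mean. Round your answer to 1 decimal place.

3.3

Values: 1, 2, 3, 4, 5, 6
Σfx = 24×1 + 11×2 + 25×3 + 15×4 + 11×5 + 17×6 = 338
n = Σf = 103
Mean = 338 / 103 = 3.2816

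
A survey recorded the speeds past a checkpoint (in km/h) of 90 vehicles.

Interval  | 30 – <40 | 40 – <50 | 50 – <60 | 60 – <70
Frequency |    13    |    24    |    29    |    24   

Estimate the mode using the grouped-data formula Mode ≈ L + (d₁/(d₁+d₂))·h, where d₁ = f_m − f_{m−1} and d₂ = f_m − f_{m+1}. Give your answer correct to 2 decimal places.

55.00

Modal class: 50 – <60 (highest frequency 29).
d₁ = 29 − 24 = 5, d₂ = 29 − 24 = 5
Mode ≈ 50 + (5/(5+5)) × 10 = 50 + 5.0000 = 55.0000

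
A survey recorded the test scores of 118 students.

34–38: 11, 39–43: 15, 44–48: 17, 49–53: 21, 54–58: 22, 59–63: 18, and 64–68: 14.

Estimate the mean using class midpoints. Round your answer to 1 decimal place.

51.8

Midpoints: 36, 41, 46, 51, 56, 61, 66
Σfm = 11×36 + 15×41 + 17×46 + 21×51 + 22×56 + 18×61 + 14×66 = 6118
n = Σf = 118
Mean = 6118 / 118 = 51.8475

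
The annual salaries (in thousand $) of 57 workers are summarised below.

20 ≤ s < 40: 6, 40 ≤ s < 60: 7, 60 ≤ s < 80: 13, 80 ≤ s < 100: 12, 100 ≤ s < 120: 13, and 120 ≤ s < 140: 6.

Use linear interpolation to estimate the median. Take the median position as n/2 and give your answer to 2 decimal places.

84.17

Cumulative frequencies: 6, 13, 26, 38, 51, 57
n = 57; position = n/2 = 28.5.
This falls in the class 80 ≤ s < 100: L = 80, F = 26, f = 12, h = 20.
Median ≈ 80 + ((28.5 − 26) / 12) × 20 = 84.1667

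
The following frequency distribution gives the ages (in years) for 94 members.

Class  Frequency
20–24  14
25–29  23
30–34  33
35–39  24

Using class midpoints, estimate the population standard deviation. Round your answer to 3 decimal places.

Midpoints: 22, 27, 32, 37
n = 94, Σfm = 2873, mean = 30.5638
Σfm² = 90191
Σf(m − x̄)² = Σfm² − (Σfm)²/n = 90191 − 2873²/94 = 2381.1170
Population variance = 2381.1170 / 94 = 25.3310
Standard deviation = √25.3310 = 5.0330

5.033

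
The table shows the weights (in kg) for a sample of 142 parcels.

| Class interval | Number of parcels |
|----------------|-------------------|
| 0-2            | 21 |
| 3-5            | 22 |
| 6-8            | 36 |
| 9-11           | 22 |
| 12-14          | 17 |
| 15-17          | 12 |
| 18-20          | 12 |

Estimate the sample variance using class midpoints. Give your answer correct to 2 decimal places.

Midpoints: 1, 4, 7, 10, 13, 16, 19
n = 142, Σfm = 1222, mean = 8.6056
Σfm² = 14614
Σf(m − x̄)² = Σfm² − (Σfm)²/n = 14614 − 1222²/142 = 4097.9155
Sample variance = 4097.9155 / 141 = 29.0632

29.06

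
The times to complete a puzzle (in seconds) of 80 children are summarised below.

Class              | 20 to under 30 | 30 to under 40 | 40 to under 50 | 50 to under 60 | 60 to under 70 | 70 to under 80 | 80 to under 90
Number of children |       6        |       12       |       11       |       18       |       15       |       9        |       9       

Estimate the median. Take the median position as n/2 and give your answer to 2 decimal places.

Cumulative frequencies: 6, 18, 29, 47, 62, 71, 80
n = 80; position = n/2 = 40.
This falls in the class 50 to under 60: L = 50, F = 29, f = 18, h = 10.
Median ≈ 50 + ((40 − 29) / 18) × 10 = 56.1111

56.11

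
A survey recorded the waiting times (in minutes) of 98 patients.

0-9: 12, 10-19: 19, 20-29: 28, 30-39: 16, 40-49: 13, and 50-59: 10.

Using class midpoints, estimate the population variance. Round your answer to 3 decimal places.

Midpoints: 4.5, 14.5, 24.5, 34.5, 44.5, 54.5
n = 98, Σfm = 2691, mean = 27.4592
Σfm² = 95534.5
Σf(m − x̄)² = Σfm² − (Σfm)²/n = 95534.5 − 2691²/98 = 21641.8367
Population variance = 21641.8367 / 98 = 220.8351

220.835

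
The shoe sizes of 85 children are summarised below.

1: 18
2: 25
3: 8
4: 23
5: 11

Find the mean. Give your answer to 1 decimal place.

2.8

Values: 1, 2, 3, 4, 5
Σfx = 18×1 + 25×2 + 8×3 + 23×4 + 11×5 = 239
n = Σf = 85
Mean = 239 / 85 = 2.8118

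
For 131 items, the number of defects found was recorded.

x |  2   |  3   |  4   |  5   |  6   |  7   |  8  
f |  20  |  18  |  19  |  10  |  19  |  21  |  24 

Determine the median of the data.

5

Cumulative frequencies: 20, 38, 57, 67, 86, 107, 131
n = 131, so the median is the value in position (n+1)/2 = 66.
Position 66 falls at value 5.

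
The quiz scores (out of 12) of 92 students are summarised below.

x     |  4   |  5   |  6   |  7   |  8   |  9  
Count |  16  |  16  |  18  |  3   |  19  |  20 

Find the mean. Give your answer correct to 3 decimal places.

Values: 4, 5, 6, 7, 8, 9
Σfx = 16×4 + 16×5 + 18×6 + 3×7 + 19×8 + 20×9 = 605
n = Σf = 92
Mean = 605 / 92 = 6.5761

6.576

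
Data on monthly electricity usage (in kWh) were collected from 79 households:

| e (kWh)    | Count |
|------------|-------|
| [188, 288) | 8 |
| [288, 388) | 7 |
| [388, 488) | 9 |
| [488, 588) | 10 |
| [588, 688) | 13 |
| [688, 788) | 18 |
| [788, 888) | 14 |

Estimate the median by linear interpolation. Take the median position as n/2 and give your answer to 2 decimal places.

630.31

Cumulative frequencies: 8, 15, 24, 34, 47, 65, 79
n = 79; position = n/2 = 39.5.
This falls in the class [588, 688): L = 588, F = 34, f = 13, h = 100.
Median ≈ 588 + ((39.5 − 34) / 13) × 100 = 630.3077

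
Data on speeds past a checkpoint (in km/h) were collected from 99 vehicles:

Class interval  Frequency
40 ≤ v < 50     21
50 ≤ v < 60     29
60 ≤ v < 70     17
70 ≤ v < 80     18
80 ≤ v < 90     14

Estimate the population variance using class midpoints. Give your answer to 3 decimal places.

Midpoints: 45, 55, 65, 75, 85
n = 99, Σfm = 6185, mean = 62.4747
Σfm² = 404475
Σf(m − x̄)² = Σfm² − (Σfm)²/n = 404475 − 6185²/99 = 18068.6869
Population variance = 18068.6869 / 99 = 182.5120

182.512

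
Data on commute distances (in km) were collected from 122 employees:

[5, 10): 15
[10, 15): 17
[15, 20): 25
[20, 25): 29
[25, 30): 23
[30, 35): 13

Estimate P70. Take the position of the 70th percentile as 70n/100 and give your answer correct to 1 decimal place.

Cumulative frequencies: 15, 32, 57, 86, 109, 122
n = 122; position = 70n/100 = 85.4.
This falls in the class [20, 25): L = 20, F = 57, f = 29, h = 5.
70th percentile ≈ 20 + ((85.4 − 57) / 29) × 5 = 24.8966

24.9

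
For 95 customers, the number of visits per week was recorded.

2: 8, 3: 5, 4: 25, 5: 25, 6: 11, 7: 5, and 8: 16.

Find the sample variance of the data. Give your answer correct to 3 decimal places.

Values: 2, 3, 4, 5, 6, 7, 8
n = 95, Σfx = 485, mean = 5.1053
Σfx² = 2767
Σf(x − x̄)² = Σfx² − (Σfx)²/n = 2767 − 485²/95 = 290.9474
Sample variance = 290.9474 / 94 = 3.0952

3.095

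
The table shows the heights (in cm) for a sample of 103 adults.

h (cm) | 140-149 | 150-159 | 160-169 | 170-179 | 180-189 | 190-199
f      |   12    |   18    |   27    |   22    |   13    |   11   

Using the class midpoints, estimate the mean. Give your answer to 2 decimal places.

168.29

Midpoints: 144.5, 154.5, 164.5, 174.5, 184.5, 194.5
Σfm = 12×144.5 + 18×154.5 + 27×164.5 + 22×174.5 + 13×184.5 + 11×194.5 = 17333.5
n = Σf = 103
Mean = 17333.5 / 103 = 168.2864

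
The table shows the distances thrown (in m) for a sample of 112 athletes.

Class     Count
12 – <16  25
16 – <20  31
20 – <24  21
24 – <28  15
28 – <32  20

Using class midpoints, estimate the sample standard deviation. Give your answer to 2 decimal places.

5.63

Midpoints: 14, 18, 22, 26, 30
n = 112, Σfm = 2360, mean = 21.0714
Σfm² = 53248
Σf(m − x̄)² = Σfm² − (Σfm)²/n = 53248 − 2360²/112 = 3519.4286
Sample variance = 3519.4286 / 111 = 31.7066
Standard deviation = √31.7066 = 5.6309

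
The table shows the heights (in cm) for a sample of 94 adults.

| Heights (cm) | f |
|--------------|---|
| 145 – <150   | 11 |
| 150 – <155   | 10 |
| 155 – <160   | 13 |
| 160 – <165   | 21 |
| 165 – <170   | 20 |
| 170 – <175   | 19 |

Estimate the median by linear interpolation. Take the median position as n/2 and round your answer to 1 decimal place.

Cumulative frequencies: 11, 21, 34, 55, 75, 94
n = 94; position = n/2 = 47.
This falls in the class 160 – <165: L = 160, F = 34, f = 21, h = 5.
Median ≈ 160 + ((47 − 34) / 21) × 5 = 163.0952

163.1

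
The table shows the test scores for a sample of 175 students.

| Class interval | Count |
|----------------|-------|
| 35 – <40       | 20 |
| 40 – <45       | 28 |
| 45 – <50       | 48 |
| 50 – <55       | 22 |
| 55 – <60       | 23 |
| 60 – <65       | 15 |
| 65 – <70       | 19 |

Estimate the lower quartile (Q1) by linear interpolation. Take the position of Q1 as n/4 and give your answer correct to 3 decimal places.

Cumulative frequencies: 20, 48, 96, 118, 141, 156, 175
n = 175; position = n/4 = 43.75.
This falls in the class 40 – <45: L = 40, F = 20, f = 28, h = 5.
Lower quartile ≈ 40 + ((43.75 − 20) / 28) × 5 = 44.2411

44.241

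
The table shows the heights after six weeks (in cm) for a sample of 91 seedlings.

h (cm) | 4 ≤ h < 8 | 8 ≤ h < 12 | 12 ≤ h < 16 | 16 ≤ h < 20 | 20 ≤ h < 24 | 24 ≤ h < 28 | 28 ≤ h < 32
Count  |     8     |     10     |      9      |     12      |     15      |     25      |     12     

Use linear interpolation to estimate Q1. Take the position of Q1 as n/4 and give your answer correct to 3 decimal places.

14.111

Cumulative frequencies: 8, 18, 27, 39, 54, 79, 91
n = 91; position = n/4 = 22.75.
This falls in the class 12 ≤ h < 16: L = 12, F = 18, f = 9, h = 4.
Lower quartile ≈ 12 + ((22.75 − 18) / 9) × 4 = 14.1111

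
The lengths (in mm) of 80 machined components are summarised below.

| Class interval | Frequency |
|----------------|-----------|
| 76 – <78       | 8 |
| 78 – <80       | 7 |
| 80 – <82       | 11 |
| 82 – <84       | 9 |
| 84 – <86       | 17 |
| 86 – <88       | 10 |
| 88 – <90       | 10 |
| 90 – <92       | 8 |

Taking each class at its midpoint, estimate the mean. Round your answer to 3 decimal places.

84.250

Midpoints: 77, 79, 81, 83, 85, 87, 89, 91
Σfm = 8×77 + 7×79 + 11×81 + 9×83 + 17×85 + 10×87 + 10×89 + 8×91 = 6740
n = Σf = 80
Mean = 6740 / 80 = 84.2500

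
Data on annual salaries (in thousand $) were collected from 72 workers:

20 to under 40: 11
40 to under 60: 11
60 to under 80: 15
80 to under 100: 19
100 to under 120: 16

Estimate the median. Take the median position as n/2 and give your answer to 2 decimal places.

Cumulative frequencies: 11, 22, 37, 56, 72
n = 72; position = n/2 = 36.
This falls in the class 60 to under 80: L = 60, F = 22, f = 15, h = 20.
Median ≈ 60 + ((36 − 22) / 15) × 20 = 78.6667

78.67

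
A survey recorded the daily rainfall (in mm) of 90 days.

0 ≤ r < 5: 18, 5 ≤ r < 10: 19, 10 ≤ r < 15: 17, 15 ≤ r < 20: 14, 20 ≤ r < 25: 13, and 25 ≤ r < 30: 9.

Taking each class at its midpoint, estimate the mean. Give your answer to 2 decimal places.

Midpoints: 2.5, 7.5, 12.5, 17.5, 22.5, 27.5
Σfm = 18×2.5 + 19×7.5 + 17×12.5 + 14×17.5 + 13×22.5 + 9×27.5 = 1185
n = Σf = 90
Mean = 1185 / 90 = 13.1667

13.17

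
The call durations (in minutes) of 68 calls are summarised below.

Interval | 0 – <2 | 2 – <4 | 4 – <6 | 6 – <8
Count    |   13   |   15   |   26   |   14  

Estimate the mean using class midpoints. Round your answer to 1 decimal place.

Midpoints: 1, 3, 5, 7
Σfm = 13×1 + 15×3 + 26×5 + 14×7 = 286
n = Σf = 68
Mean = 286 / 68 = 4.2059

4.2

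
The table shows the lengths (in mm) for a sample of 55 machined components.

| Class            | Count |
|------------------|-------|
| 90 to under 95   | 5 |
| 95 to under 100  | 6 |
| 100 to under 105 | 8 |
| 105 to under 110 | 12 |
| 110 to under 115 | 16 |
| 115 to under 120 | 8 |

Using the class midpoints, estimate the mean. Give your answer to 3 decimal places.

Midpoints: 92.5, 97.5, 102.5, 107.5, 112.5, 117.5
Σfm = 5×92.5 + 6×97.5 + 8×102.5 + 12×107.5 + 16×112.5 + 8×117.5 = 5897.5
n = Σf = 55
Mean = 5897.5 / 55 = 107.2273

107.227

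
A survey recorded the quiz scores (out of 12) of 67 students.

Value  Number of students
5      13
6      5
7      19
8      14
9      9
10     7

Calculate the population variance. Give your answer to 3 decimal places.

Values: 5, 6, 7, 8, 9, 10
n = 67, Σfx = 491, mean = 7.3284
Σfx² = 3761
Σf(x − x̄)² = Σfx² − (Σfx)²/n = 3761 − 491²/67 = 162.7761
Population variance = 162.7761 / 67 = 2.4295

2.429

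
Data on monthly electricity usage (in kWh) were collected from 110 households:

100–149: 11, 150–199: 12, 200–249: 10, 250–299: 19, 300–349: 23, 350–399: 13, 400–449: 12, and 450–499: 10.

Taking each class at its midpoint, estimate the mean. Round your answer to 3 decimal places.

300.864

Midpoints: 124.5, 174.5, 224.5, 274.5, 324.5, 374.5, 424.5, 474.5
Σfm = 11×124.5 + 12×174.5 + 10×224.5 + 19×274.5 + 23×324.5 + 13×374.5 + 12×424.5 + 10×474.5 = 33095
n = Σf = 110
Mean = 33095 / 110 = 300.8636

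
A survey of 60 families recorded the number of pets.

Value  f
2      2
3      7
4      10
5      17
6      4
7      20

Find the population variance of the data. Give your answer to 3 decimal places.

2.279

Values: 2, 3, 4, 5, 6, 7
n = 60, Σfx = 314, mean = 5.2333
Σfx² = 1780
Σf(x − x̄)² = Σfx² − (Σfx)²/n = 1780 − 314²/60 = 136.7333
Population variance = 136.7333 / 60 = 2.2789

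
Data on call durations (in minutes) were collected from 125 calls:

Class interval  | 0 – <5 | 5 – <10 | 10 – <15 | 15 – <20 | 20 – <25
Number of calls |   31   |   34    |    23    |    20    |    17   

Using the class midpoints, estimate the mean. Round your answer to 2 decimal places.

10.82

Midpoints: 2.5, 7.5, 12.5, 17.5, 22.5
Σfm = 31×2.5 + 34×7.5 + 23×12.5 + 20×17.5 + 17×22.5 = 1352.5
n = Σf = 125
Mean = 1352.5 / 125 = 10.8200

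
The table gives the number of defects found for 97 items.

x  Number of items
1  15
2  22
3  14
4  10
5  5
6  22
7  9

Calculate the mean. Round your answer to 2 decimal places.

3.72

Values: 1, 2, 3, 4, 5, 6, 7
Σfx = 15×1 + 22×2 + 14×3 + 10×4 + 5×5 + 22×6 + 9×7 = 361
n = Σf = 97
Mean = 361 / 97 = 3.7216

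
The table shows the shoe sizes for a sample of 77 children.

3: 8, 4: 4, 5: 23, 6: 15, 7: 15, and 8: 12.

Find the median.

Cumulative frequencies: 8, 12, 35, 50, 65, 77
n = 77, so the median is the value in position (n+1)/2 = 39.
Position 39 falls at value 6.

6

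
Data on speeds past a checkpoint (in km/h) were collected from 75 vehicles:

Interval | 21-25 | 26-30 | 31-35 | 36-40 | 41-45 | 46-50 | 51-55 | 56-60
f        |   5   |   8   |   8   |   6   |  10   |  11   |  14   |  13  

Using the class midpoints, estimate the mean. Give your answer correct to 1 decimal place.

43.8

Midpoints: 23, 28, 33, 38, 43, 48, 53, 58
Σfm = 5×23 + 8×28 + 8×33 + 6×38 + 10×43 + 11×48 + 14×53 + 13×58 = 3285
n = Σf = 75
Mean = 3285 / 75 = 43.8000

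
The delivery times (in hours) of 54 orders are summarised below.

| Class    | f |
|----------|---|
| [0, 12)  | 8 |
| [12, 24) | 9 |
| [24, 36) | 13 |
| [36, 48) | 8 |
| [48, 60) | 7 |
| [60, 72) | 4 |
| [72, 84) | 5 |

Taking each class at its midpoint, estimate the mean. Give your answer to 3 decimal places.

36.444

Midpoints: 6, 18, 30, 42, 54, 66, 78
Σfm = 8×6 + 9×18 + 13×30 + 8×42 + 7×54 + 4×66 + 5×78 = 1968
n = Σf = 54
Mean = 1968 / 54 = 36.4444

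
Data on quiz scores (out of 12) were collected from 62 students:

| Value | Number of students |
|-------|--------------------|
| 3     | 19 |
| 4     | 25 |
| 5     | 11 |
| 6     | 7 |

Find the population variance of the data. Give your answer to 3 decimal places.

0.926

Values: 3, 4, 5, 6
n = 62, Σfx = 254, mean = 4.0968
Σfx² = 1098
Σf(x − x̄)² = Σfx² − (Σfx)²/n = 1098 − 254²/62 = 57.4194
Population variance = 57.4194 / 62 = 0.9261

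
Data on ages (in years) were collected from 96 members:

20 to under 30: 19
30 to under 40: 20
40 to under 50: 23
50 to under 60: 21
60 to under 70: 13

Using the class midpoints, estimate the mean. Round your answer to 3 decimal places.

Midpoints: 25, 35, 45, 55, 65
Σfm = 19×25 + 20×35 + 23×45 + 21×55 + 13×65 = 4210
n = Σf = 96
Mean = 4210 / 96 = 43.8542

43.854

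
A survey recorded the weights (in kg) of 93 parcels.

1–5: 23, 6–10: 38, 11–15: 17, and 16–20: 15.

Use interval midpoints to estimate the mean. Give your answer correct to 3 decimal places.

Midpoints: 3, 8, 13, 18
Σfm = 23×3 + 38×8 + 17×13 + 15×18 = 864
n = Σf = 93
Mean = 864 / 93 = 9.2903

9.290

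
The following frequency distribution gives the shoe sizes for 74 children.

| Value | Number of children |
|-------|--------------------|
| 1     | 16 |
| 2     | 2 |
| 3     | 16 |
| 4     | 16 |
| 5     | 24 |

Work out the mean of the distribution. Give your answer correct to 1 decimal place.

3.4

Values: 1, 2, 3, 4, 5
Σfx = 16×1 + 2×2 + 16×3 + 16×4 + 24×5 = 252
n = Σf = 74
Mean = 252 / 74 = 3.4054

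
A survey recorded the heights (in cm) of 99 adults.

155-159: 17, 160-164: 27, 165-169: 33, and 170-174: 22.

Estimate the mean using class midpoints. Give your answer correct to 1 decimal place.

Midpoints: 157, 162, 167, 172
Σfm = 17×157 + 27×162 + 33×167 + 22×172 = 16338
n = Σf = 99
Mean = 16338 / 99 = 165.0303

165.0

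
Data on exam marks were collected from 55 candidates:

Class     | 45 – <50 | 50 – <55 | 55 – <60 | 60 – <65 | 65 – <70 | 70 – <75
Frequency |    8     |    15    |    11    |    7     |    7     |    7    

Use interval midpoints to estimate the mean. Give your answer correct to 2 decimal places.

58.50

Midpoints: 47.5, 52.5, 57.5, 62.5, 67.5, 72.5
Σfm = 8×47.5 + 15×52.5 + 11×57.5 + 7×62.5 + 7×67.5 + 7×72.5 = 3217.5
n = Σf = 55
Mean = 3217.5 / 55 = 58.5000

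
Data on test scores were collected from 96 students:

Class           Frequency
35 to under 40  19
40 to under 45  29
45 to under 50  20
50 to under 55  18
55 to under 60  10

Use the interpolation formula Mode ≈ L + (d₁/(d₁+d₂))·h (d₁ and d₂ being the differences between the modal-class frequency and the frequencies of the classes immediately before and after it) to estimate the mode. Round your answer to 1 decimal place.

Modal class: 40 to under 45 (highest frequency 29).
d₁ = 29 − 19 = 10, d₂ = 29 − 20 = 9
Mode ≈ 40 + (10/(10+9)) × 5 = 40 + 2.6316 = 42.6316

42.6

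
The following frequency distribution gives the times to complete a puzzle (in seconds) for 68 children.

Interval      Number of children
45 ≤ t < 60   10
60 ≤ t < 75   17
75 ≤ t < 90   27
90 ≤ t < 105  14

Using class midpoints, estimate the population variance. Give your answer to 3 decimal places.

Midpoints: 52.5, 67.5, 82.5, 97.5
n = 68, Σfm = 5265, mean = 77.4265
Σfm² = 421875
Σf(m − x̄)² = Σfm² − (Σfm)²/n = 421875 − 5265²/68 = 14224.6324
Population variance = 14224.6324 / 68 = 209.1858

209.186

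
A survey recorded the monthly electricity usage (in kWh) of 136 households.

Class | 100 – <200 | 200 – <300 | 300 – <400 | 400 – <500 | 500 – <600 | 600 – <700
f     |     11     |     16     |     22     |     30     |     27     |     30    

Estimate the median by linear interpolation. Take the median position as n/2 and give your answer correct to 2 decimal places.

463.33

Cumulative frequencies: 11, 27, 49, 79, 106, 136
n = 136; position = n/2 = 68.
This falls in the class 400 – <500: L = 400, F = 49, f = 30, h = 100.
Median ≈ 400 + ((68 − 49) / 30) × 100 = 463.3333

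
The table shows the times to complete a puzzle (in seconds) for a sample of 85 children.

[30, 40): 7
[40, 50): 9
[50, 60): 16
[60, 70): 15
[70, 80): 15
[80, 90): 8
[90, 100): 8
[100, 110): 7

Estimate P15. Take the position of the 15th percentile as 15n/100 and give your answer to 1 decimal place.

Cumulative frequencies: 7, 16, 32, 47, 62, 70, 78, 85
n = 85; position = 15n/100 = 12.75.
This falls in the class [40, 50): L = 40, F = 7, f = 9, h = 10.
15th percentile ≈ 40 + ((12.75 − 7) / 9) × 10 = 46.3889

46.4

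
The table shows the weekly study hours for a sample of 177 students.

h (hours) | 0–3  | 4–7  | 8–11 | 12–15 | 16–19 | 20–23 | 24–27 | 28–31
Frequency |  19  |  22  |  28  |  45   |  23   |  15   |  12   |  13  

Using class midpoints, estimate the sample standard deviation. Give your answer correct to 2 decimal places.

7.89

Midpoints: 1.5, 5.5, 9.5, 13.5, 17.5, 21.5, 25.5, 29.5
n = 177, Σfm = 2437.5, mean = 13.7712
Σfm² = 44530.25
Σf(m − x̄)² = Σfm² − (Σfm)²/n = 44530.25 − 2437.5²/177 = 10962.9831
Sample variance = 10962.9831 / 176 = 62.2897
Standard deviation = √62.2897 = 7.8924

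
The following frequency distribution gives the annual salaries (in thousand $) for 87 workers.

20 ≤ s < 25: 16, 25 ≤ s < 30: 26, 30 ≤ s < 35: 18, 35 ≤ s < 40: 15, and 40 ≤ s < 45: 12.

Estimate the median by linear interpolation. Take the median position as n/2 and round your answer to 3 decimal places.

Cumulative frequencies: 16, 42, 60, 75, 87
n = 87; position = n/2 = 43.5.
This falls in the class 30 ≤ s < 35: L = 30, F = 42, f = 18, h = 5.
Median ≈ 30 + ((43.5 − 42) / 18) × 5 = 30.4167

30.417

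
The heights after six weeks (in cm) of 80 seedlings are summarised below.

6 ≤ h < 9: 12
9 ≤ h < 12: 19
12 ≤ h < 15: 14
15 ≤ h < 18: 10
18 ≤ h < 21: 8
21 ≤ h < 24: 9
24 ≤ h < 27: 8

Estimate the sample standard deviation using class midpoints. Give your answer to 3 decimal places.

5.807

Midpoints: 7.5, 10.5, 13.5, 16.5, 19.5, 22.5, 25.5
n = 80, Σfm = 1206, mean = 15.0750
Σfm² = 20844
Σf(m − x̄)² = Σfm² − (Σfm)²/n = 20844 − 1206²/80 = 2663.5500
Sample variance = 2663.5500 / 79 = 33.7158
Standard deviation = √33.7158 = 5.8065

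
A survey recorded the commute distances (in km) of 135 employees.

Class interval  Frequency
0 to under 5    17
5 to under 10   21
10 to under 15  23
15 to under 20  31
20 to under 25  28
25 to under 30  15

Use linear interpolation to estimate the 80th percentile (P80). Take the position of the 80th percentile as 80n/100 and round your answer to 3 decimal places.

22.857

Cumulative frequencies: 17, 38, 61, 92, 120, 135
n = 135; position = 80n/100 = 108.
This falls in the class 20 to under 25: L = 20, F = 92, f = 28, h = 5.
80th percentile ≈ 20 + ((108 − 92) / 28) × 5 = 22.8571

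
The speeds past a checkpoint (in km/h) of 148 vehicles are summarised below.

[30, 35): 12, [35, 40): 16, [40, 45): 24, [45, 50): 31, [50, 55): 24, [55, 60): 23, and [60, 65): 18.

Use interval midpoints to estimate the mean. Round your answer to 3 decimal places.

Midpoints: 32.5, 37.5, 42.5, 47.5, 52.5, 57.5, 62.5
Σfm = 12×32.5 + 16×37.5 + 24×42.5 + 31×47.5 + 24×52.5 + 23×57.5 + 18×62.5 = 7190
n = Σf = 148
Mean = 7190 / 148 = 48.5811

48.581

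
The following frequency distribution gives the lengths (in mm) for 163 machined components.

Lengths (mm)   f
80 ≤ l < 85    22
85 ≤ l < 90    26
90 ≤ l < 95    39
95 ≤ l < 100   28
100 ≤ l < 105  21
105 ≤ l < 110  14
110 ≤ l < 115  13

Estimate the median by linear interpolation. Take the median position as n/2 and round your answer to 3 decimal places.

Cumulative frequencies: 22, 48, 87, 115, 136, 150, 163
n = 163; position = n/2 = 81.5.
This falls in the class 90 ≤ l < 95: L = 90, F = 48, f = 39, h = 5.
Median ≈ 90 + ((81.5 − 48) / 39) × 5 = 94.2949

94.295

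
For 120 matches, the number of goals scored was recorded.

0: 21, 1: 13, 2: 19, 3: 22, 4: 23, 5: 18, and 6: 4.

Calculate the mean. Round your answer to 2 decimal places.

2.69

Values: 0, 1, 2, 3, 4, 5, 6
Σfx = 21×0 + 13×1 + 19×2 + 22×3 + 23×4 + 18×5 + 4×6 = 323
n = Σf = 120
Mean = 323 / 120 = 2.6917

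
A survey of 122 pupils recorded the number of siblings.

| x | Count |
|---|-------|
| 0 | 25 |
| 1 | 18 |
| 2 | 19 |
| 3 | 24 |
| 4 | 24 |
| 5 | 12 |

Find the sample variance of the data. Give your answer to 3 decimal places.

Values: 0, 1, 2, 3, 4, 5
n = 122, Σfx = 284, mean = 2.3279
Σfx² = 994
Σf(x − x̄)² = Σfx² − (Σfx)²/n = 994 − 284²/122 = 332.8852
Sample variance = 332.8852 / 121 = 2.7511

2.751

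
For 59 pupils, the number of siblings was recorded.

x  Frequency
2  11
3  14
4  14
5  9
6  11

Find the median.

4

Cumulative frequencies: 11, 25, 39, 48, 59
n = 59, so the median is the value in position (n+1)/2 = 30.
Position 30 falls at value 4.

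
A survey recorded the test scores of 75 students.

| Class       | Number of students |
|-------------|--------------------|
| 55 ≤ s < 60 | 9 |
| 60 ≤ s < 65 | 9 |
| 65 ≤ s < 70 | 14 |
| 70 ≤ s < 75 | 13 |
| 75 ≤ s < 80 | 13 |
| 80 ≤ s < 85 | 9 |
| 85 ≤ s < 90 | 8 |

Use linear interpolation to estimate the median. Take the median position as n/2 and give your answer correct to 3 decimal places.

Cumulative frequencies: 9, 18, 32, 45, 58, 67, 75
n = 75; position = n/2 = 37.5.
This falls in the class 70 ≤ s < 75: L = 70, F = 32, f = 13, h = 5.
Median ≈ 70 + ((37.5 − 32) / 13) × 5 = 72.1154

72.115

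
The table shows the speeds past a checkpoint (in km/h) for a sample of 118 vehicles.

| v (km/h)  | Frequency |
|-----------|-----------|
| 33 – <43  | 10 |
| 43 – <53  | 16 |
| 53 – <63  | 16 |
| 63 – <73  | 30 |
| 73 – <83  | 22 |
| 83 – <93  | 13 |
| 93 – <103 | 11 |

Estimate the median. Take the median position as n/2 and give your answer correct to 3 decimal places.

68.667

Cumulative frequencies: 10, 26, 42, 72, 94, 107, 118
n = 118; position = n/2 = 59.
This falls in the class 63 – <73: L = 63, F = 42, f = 30, h = 10.
Median ≈ 63 + ((59 − 42) / 30) × 10 = 68.6667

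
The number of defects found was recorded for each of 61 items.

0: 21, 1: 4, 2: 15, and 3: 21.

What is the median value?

2

Cumulative frequencies: 21, 25, 40, 61
n = 61, so the median is the value in position (n+1)/2 = 31.
Position 31 falls at value 2.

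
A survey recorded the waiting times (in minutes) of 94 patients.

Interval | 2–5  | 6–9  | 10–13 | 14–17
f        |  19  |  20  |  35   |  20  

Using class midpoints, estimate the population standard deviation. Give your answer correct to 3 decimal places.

4.139

Midpoints: 3.5, 7.5, 11.5, 15.5
n = 94, Σfm = 929, mean = 9.8830
Σfm² = 10791.5
Σf(m − x̄)² = Σfm² − (Σfm)²/n = 10791.5 − 929²/94 = 1610.2128
Population variance = 1610.2128 / 94 = 17.1299
Standard deviation = √17.1299 = 4.1388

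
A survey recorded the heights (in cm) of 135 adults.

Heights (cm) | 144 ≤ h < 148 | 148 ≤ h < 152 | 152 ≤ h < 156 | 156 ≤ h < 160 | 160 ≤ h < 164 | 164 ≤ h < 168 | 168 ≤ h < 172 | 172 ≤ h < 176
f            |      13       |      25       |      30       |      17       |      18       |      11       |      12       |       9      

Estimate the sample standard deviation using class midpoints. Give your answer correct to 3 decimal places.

8.182

Midpoints: 146, 150, 154, 158, 162, 166, 170, 174
n = 135, Σfm = 21302, mean = 157.7926
Σfm² = 3370268
Σf(m − x̄)² = Σfm² − (Σfm)²/n = 3370268 − 21302²/135 = 8970.1926
Sample variance = 8970.1926 / 134 = 66.9417
Standard deviation = √66.9417 = 8.1818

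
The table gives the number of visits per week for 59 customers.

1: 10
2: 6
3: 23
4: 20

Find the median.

Cumulative frequencies: 10, 16, 39, 59
n = 59, so the median is the value in position (n+1)/2 = 30.
Position 30 falls at value 3.

3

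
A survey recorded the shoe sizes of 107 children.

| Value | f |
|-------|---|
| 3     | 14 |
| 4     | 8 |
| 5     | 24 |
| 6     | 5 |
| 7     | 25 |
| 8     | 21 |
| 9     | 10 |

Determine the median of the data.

7

Cumulative frequencies: 14, 22, 46, 51, 76, 97, 107
n = 107, so the median is the value in position (n+1)/2 = 54.
Position 54 falls at value 7.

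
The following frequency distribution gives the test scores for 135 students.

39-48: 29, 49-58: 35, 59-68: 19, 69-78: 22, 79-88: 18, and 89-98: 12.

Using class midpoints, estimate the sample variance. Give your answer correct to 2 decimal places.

Midpoints: 43.5, 53.5, 63.5, 73.5, 83.5, 93.5
n = 135, Σfm = 8582.5, mean = 63.5741
Σfm² = 580923.75
Σf(m − x̄)² = Σfm² − (Σfm)²/n = 580923.75 − 8582.5²/135 = 35299.2593
Sample variance = 35299.2593 / 134 = 263.4273

263.43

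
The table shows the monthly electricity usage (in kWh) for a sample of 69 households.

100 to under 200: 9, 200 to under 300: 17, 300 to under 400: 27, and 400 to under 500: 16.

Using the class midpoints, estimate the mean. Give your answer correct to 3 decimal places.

322.464

Midpoints: 150, 250, 350, 450
Σfm = 9×150 + 17×250 + 27×350 + 16×450 = 22250
n = Σf = 69
Mean = 22250 / 69 = 322.4638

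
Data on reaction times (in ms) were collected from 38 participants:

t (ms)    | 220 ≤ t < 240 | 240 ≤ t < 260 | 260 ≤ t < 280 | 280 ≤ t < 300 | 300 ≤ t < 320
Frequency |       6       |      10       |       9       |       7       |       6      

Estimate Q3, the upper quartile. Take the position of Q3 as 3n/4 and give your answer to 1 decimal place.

Cumulative frequencies: 6, 16, 25, 32, 38
n = 38; position = 3n/4 = 28.5.
This falls in the class 280 ≤ t < 300: L = 280, F = 25, f = 7, h = 20.
Upper quartile ≈ 280 + ((28.5 − 25) / 7) × 20 = 290.0000

290.0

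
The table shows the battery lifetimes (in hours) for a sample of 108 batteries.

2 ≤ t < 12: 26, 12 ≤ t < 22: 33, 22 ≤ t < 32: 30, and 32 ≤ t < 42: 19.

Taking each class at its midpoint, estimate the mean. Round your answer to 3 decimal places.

Midpoints: 7, 17, 27, 37
Σfm = 26×7 + 33×17 + 30×27 + 19×37 = 2256
n = Σf = 108
Mean = 2256 / 108 = 20.8889

20.889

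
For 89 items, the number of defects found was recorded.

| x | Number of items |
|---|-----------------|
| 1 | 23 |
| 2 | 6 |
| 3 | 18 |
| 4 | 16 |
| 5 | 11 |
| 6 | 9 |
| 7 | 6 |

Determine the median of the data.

3

Cumulative frequencies: 23, 29, 47, 63, 74, 83, 89
n = 89, so the median is the value in position (n+1)/2 = 45.
Position 45 falls at value 3.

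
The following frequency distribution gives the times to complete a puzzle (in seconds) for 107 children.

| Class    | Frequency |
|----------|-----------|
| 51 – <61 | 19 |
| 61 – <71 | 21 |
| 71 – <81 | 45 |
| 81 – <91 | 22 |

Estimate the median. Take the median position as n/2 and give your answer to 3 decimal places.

74.000

Cumulative frequencies: 19, 40, 85, 107
n = 107; position = n/2 = 53.5.
This falls in the class 71 – <81: L = 71, F = 40, f = 45, h = 10.
Median ≈ 71 + ((53.5 − 40) / 45) × 10 = 74.0000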